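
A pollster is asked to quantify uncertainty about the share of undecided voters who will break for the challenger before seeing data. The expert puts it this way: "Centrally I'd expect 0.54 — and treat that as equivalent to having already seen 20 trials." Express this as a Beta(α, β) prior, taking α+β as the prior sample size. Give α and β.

α = 10.8, β = 9.2

Under the effective-sample-size interpretation, Beta(α, β) has prior mean α/(α+β) and prior sample size α+β.
So α+β = 20 and α/(α+β) = 0.54, giving α = 0.54·20 = 10.8 and β = 20 − 10.8 = 9.2.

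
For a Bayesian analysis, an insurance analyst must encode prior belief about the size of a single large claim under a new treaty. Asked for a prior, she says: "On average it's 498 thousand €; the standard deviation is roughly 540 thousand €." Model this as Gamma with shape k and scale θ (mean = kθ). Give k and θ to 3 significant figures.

k ≈ 0.85, θ ≈ 586

For Gamma(k, scale θ): mean = kθ, variance = kθ², so CV = 1/√k.
CV = SD/mean = 540/498 = 1.084, hence k = 1/CV² = 0.85.
Then θ = mean/k = 498/0.85 = 586.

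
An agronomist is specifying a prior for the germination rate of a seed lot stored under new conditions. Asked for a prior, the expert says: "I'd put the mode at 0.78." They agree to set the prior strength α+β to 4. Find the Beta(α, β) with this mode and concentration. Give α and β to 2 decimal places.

α = 2.56, β = 1.44

For α,β > 1 the Beta mode is (α−1)/(α+β−2). With α+β = 4, the mode is (α−1)/2.
Set (α−1)/2 = 0.78 → α = 1 + 0.78·2 = 2.56.
β = 4 − α = 1.44.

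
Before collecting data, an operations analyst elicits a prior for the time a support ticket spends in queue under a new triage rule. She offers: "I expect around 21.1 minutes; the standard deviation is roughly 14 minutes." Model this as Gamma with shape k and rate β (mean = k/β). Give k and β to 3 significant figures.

k ≈ 2.27, β ≈ 0.108

For Gamma(k, rate β): mean = k/β, variance = k/β², so CV = 1/√k.
CV = SD/mean = 14/21.1 = 0.6635, hence k = 1/CV² = 2.27.
Then β = k/mean = 2.27/21.1 = 0.108.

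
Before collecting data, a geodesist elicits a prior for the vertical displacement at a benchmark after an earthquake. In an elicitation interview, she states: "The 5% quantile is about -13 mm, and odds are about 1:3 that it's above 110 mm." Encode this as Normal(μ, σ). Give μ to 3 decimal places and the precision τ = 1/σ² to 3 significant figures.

μ = 74.230, τ = 0.000356

The p-quantile of Normal(μ,σ) is μ + z_p·σ, with z_{0.05} = -1.645 and z_{0.75} = 0.6745.
Eliminate σ: μ = (z₂·x₁ − z₁·x₂)/(z₂ − z₁) = (0.6745·-13 − (-1.645)·110)/2.319 = 74.230.
Then σ = (x₂ − x₁)/(z₂ − z₁) = (110 − -13)/2.319 = 53.032.
Precision τ = 1/σ² = 1/53.03² = 0.000356.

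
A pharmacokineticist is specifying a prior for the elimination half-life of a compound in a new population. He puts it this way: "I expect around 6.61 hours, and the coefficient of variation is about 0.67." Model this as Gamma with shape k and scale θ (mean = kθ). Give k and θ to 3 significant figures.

For Gamma(k, scale θ): mean = kθ, variance = kθ², so CV = 1/√k.
CV = 0.67, hence k = 1/CV² = 2.23.
Then θ = mean/k = 6.61/2.23 = 2.97.

k ≈ 2.23, θ ≈ 2.97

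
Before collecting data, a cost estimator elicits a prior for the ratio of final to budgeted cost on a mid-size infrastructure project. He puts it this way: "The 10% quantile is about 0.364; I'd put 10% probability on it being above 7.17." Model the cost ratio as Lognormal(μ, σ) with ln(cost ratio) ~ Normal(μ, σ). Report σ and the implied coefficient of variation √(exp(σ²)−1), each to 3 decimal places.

σ ≈ 1.163, CV ≈ 1.693

If T ~ Lognormal(μ,σ) then ln T ~ Normal(μ,σ), so the p-quantile of ln T is μ + z_p·σ.
ln(0.364) = -1.011 and ln(7.17) = 1.97; z_{0.1} = -1.282, z_{0.9} = 1.282.
σ = (1.97 − -1.011)/(1.282 − (-1.282)) = 1.163.
μ = -1.011 − (-1.282)·1.163 = 0.480.
CV = √(exp(σ²)−1) = √(exp(1.3522)−1) = 1.693.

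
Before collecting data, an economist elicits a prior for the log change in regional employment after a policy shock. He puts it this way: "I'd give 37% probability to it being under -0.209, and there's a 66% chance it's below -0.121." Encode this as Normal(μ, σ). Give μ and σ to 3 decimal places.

For Normal(μ,σ), the p-quantile is μ + z_p·σ. Here z_{0.37} = -0.3319, z_{0.66} = 0.4125.
So -0.209 = μ − 0.3319σ and -0.121 = μ + 0.4125σ.
Subtracting: σ = (-0.121 − -0.209)/(0.4125 − (-0.3319)) = 0.118.
Then μ = -0.209 − (-0.3319)·0.118 = -0.170.

μ = -0.170, σ = 0.118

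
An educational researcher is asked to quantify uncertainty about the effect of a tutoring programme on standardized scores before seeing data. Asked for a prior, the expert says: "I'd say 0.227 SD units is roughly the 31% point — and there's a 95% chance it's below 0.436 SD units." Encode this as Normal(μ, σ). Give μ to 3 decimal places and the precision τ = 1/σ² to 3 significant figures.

The p-quantile of Normal(μ,σ) is μ + z_p·σ, with z_{0.31} = -0.4959 and z_{0.95} = 1.645.
Eliminate σ: μ = (z₂·x₁ − z₁·x₂)/(z₂ − z₁) = (1.645·0.227 − (-0.4959)·0.436)/2.141 = 0.275.
Then σ = (x₂ − x₁)/(z₂ − z₁) = (0.436 − 0.227)/2.141 = 0.098.
Precision τ = 1/σ² = 1/0.09763² = 105.

μ = 0.275, τ = 105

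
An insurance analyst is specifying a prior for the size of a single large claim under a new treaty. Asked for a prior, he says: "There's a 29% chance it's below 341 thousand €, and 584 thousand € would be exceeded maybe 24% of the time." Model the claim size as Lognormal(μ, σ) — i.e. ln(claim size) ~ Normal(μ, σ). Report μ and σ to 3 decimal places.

μ ≈ 6.068, σ ≈ 0.427

If T ~ Lognormal(μ,σ) then ln T ~ Normal(μ,σ), so the p-quantile of ln T is μ + z_p·σ.
ln(341) = 5.832 and ln(584) = 6.37; z_{0.29} = -0.5534, z_{0.76} = 0.7063.
σ = (6.37 − 5.832)/(0.7063 − (-0.5534)) = 0.427.
μ = 5.832 − (-0.5534)·0.427 = 6.068.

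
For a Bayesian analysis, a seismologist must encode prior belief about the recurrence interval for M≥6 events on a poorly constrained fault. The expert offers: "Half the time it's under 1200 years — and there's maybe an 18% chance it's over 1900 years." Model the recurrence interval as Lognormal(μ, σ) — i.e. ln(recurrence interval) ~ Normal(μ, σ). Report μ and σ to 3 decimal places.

If T ~ Lognormal(μ,σ) then ln T ~ Normal(μ,σ), so the p-quantile of ln T is μ + z_p·σ.
ln(1200) = 7.09 and ln(1900) = 7.55; z_{0.5} = 0, z_{0.82} = 0.9154.
σ = (7.55 − 7.09)/(0.9154 − (0)) = 0.502.
μ = 7.09 − (0)·0.502 = 7.090.

μ ≈ 7.090, σ ≈ 0.502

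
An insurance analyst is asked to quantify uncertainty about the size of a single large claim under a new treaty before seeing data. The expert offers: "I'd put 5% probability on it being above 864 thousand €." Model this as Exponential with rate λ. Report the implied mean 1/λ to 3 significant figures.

mean ≈ 288 thousand €

P(T > 864.0) = e^(−λ·864.0) = 0.05, so λ = −ln(0.05)/864.0 = 0.00347.
Mean = 1/λ = 288 thousand €.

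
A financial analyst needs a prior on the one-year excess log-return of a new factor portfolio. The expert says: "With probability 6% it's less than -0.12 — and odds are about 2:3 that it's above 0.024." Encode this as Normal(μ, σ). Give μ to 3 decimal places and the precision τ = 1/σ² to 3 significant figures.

The p-quantile of Normal(μ,σ) is μ + z_p·σ, with z_{0.06} = -1.555 and z_{0.6} = 0.2533.
Eliminate σ: μ = (z₂·x₁ − z₁·x₂)/(z₂ − z₁) = (0.2533·-0.12 − (-1.555)·0.024)/1.808 = 0.004.
Then σ = (x₂ − x₁)/(z₂ − z₁) = (0.024 − -0.12)/1.808 = 0.080.
Precision τ = 1/σ² = 1/0.07964² = 158.

μ = 0.004, τ = 158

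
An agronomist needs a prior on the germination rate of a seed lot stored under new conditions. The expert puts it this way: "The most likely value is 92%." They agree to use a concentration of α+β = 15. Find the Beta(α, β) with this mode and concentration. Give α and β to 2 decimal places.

For α,β > 1 the Beta mode is (α−1)/(α+β−2). With α+β = 15, the mode is (α−1)/13.
Set (α−1)/13 = 0.92 → α = 1 + 0.92·13 = 12.96.
β = 15 − α = 2.04.

α = 12.96, β = 2.04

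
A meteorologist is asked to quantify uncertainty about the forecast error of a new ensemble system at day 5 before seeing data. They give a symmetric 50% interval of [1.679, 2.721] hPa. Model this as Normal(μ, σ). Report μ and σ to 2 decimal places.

μ = 2.20, σ = 0.77

A symmetric 50% interval runs μ ± z·σ with z = 0.6745.
Half-width = 0.521, so σ = 0.521/0.6745 = 0.77.
μ is the interval midpoint, 2.20.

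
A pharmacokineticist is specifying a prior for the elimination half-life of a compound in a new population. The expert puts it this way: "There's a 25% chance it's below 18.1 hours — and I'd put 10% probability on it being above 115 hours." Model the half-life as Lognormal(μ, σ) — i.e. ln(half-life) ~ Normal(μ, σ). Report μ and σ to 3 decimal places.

If T ~ Lognormal(μ,σ) then ln T ~ Normal(μ,σ), so the p-quantile of ln T is μ + z_p·σ.
ln(18.1) = 2.896 and ln(115) = 4.745; z_{0.25} = -0.6745, z_{0.9} = 1.282.
σ = (4.745 − 2.896)/(1.282 − (-0.6745)) = 0.945.
μ = 2.896 − (-0.6745)·0.945 = 3.533.

μ ≈ 3.533, σ ≈ 0.945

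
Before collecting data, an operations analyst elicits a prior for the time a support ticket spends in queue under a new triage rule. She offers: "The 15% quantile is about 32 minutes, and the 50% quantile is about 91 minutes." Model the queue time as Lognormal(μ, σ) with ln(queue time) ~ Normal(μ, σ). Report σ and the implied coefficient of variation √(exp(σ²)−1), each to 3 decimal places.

If T ~ Lognormal(μ,σ) then ln T ~ Normal(μ,σ), so the p-quantile of ln T is μ + z_p·σ.
ln(32) = 3.466 and ln(91) = 4.511; z_{0.15} = -1.036, z_{0.5} = 0.
σ = (4.511 − 3.466)/(0 − (-1.036)) = 1.008.
μ = 3.466 − (-1.036)·1.008 = 4.511.
CV = √(exp(σ²)−1) = √(exp(1.0168)−1) = 1.328.

σ ≈ 1.008, CV ≈ 1.328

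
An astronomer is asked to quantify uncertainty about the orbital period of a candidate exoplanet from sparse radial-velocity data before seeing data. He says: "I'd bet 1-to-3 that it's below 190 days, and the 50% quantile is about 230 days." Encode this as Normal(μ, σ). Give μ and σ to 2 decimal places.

μ = 230.00, σ = 59.30

For Normal(μ,σ), the p-quantile is μ + z_p·σ. Here z_{0.25} = -0.6745, z_{0.5} = 0.
So 190 = μ − 0.6745σ and 230 = μ + 0σ.
Subtracting: σ = (230 − 190)/(0 − (-0.6745)) = 59.30.
Then μ = 190 − (-0.6745)·59.30 = 230.00.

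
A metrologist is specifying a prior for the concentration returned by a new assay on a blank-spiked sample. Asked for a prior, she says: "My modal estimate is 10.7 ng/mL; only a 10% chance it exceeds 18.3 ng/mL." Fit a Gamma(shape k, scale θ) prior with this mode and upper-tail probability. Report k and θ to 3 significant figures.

k ≈ 7.58, θ ≈ 1.63

Gamma(k,θ) with k>1 has mode (k−1)θ, so θ = 10.7/(k−1).
Need P(X < 18.3) = 0.9 with θ tied to k this way. Start at k = 2, θ = 10.7: P(X<18.3) ≈ 0.510.
Too low — raise k to concentrate. Iterating converges to k ≈ 7.58.
Then θ = 10.7/(7.58−1) ≈ 1.63.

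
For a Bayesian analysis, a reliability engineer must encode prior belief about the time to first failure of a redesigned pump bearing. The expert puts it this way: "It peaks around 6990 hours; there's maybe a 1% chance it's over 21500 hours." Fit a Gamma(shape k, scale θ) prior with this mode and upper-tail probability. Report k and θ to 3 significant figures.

Gamma(k,θ) with k>1 has mode (k−1)θ, so θ = 6990/(k−1).
Need P(X < 21500) = 0.99 with θ tied to k this way. Start at k = 2, θ = 6990: P(X<21500) ≈ 0.812.
Too low — raise k to concentrate. Iterating converges to k ≈ 4.54.
Then θ = 6990/(4.54−1) ≈ 1970.

k ≈ 4.54, θ ≈ 1970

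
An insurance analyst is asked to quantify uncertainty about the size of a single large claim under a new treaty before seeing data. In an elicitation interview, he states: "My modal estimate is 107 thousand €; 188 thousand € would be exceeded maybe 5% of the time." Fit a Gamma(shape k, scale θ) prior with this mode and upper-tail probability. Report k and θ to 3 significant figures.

k ≈ 9.78, θ ≈ 12.2

Gamma(k,θ) with k>1 has mode (k−1)θ, so θ = 107/(k−1).
Need P(X < 188) = 0.95 with θ tied to k this way. Start at k = 2, θ = 107: P(X<188) ≈ 0.524.
Too low — raise k to concentrate. Iterating converges to k ≈ 9.78.
Then θ = 107/(9.78−1) ≈ 12.2.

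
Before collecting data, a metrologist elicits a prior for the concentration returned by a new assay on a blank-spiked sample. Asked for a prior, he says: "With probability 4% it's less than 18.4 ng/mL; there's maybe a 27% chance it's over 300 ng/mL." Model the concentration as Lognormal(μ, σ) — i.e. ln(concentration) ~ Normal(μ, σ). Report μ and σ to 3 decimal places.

If T ~ Lognormal(μ,σ) then ln T ~ Normal(μ,σ), so the p-quantile of ln T is μ + z_p·σ.
ln(18.4) = 2.912 and ln(300) = 5.704; z_{0.04} = -1.751, z_{0.73} = 0.6128.
σ = (5.704 − 2.912)/(0.6128 − (-1.751)) = 1.181.
μ = 2.912 − (-1.751)·1.181 = 4.980.

μ ≈ 4.980, σ ≈ 1.181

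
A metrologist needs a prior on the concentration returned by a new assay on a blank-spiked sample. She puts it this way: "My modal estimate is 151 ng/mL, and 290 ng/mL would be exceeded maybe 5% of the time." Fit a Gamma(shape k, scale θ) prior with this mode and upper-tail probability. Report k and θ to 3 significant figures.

Gamma(k,θ) with k>1 has mode (k−1)θ, so θ = 151/(k−1).
Need P(X < 290) = 0.95 with θ tied to k this way. Start at k = 2, θ = 151: P(X<290) ≈ 0.572.
Too low — raise k to concentrate. Iterating converges to k ≈ 7.52.
Then θ = 151/(7.52−1) ≈ 23.1.

k ≈ 7.52, θ ≈ 23.1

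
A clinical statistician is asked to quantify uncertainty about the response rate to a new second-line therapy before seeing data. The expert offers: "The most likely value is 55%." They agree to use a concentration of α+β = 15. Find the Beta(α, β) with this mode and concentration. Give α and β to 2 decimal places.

α = 8.15, β = 6.85

For α,β > 1 the Beta mode is (α−1)/(α+β−2). With α+β = 15, the mode is (α−1)/13.
Set (α−1)/13 = 0.55 → α = 1 + 0.55·13 = 8.15.
β = 15 − α = 6.85.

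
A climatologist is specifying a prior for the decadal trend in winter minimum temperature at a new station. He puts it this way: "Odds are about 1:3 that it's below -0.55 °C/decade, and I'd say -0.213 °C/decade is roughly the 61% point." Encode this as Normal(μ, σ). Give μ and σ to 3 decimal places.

For Normal(μ,σ), the p-quantile is μ + z_p·σ. Here z_{0.25} = -0.6745, z_{0.61} = 0.2793.
So -0.55 = μ − 0.6745σ and -0.213 = μ + 0.2793σ.
Subtracting: σ = (-0.213 − -0.55)/(0.2793 − (-0.6745)) = 0.353.
Then μ = -0.55 − (-0.6745)·0.353 = -0.312.

μ = -0.312, σ = 0.353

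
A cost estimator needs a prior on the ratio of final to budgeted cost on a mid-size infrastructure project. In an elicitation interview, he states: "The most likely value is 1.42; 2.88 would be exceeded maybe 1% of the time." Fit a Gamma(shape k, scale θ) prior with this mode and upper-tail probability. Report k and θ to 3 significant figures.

k ≈ 10.8, θ ≈ 0.145

Gamma(k,θ) with k>1 has mode (k−1)θ, so θ = 1.42/(k−1).
Need P(X < 2.88) = 0.99 with θ tied to k this way. Start at k = 2, θ = 1.42: P(X<2.88) ≈ 0.602.
Too low — raise k to concentrate. Iterating converges to k ≈ 10.8.
Then θ = 1.42/(10.8−1) ≈ 0.145.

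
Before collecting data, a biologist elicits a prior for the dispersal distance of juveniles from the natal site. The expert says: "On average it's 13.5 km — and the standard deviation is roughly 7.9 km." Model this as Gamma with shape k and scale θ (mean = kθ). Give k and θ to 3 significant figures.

k ≈ 2.92, θ ≈ 4.62

For Gamma(k, scale θ): mean = kθ, variance = kθ², so CV = 1/√k.
CV = SD/mean = 7.9/13.5 = 0.5852, hence k = 1/CV² = 2.92.
Then θ = mean/k = 13.5/2.92 = 4.62.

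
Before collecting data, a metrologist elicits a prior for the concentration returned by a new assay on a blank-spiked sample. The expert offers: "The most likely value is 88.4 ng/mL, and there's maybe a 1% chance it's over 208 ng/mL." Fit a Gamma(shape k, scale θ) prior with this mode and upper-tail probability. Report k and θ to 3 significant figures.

k ≈ 7.49, θ ≈ 13.6

Gamma(k,θ) with k>1 has mode (k−1)θ, so θ = 88.4/(k−1).
Need P(X < 208) = 0.99 with θ tied to k this way. Start at k = 2, θ = 88.4: P(X<208) ≈ 0.681.
Too low — raise k to concentrate. Iterating converges to k ≈ 7.49.
Then θ = 88.4/(7.49−1) ≈ 13.6.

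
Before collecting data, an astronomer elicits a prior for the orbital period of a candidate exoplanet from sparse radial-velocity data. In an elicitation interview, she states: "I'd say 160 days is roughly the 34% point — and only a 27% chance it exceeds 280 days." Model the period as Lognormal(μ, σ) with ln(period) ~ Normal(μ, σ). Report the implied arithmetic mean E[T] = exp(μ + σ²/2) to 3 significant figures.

E[T] ≈ 233 days

If T ~ Lognormal(μ,σ) then ln T ~ Normal(μ,σ), so the p-quantile of ln T is μ + z_p·σ.
ln(160) = 5.075 and ln(280) = 5.635; z_{0.34} = -0.4125, z_{0.73} = 0.6128.
σ = (5.635 − 5.075)/(0.6128 − (-0.4125)) = 0.546.
μ = 5.075 − (-0.4125)·0.546 = 5.300.
E[T] = exp(μ + σ²/2) = exp(5.300 + 0.1490) = 233 days.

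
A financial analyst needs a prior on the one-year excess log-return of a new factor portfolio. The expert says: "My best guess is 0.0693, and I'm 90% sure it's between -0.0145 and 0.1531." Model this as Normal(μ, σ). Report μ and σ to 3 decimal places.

A symmetric 90% interval runs μ ± z·σ with z = 1.645.
Half-width = 0.0838, so σ = 0.0838/1.645 = 0.051.
μ is the stated best guess, 0.069.

μ = 0.069, σ = 0.051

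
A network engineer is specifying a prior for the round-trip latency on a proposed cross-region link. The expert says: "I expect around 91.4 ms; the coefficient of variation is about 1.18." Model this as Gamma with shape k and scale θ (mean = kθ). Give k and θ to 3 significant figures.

For Gamma(k, scale θ): mean = kθ, variance = kθ², so CV = 1/√k.
CV = 1.18, hence k = 1/CV² = 0.718.
Then θ = mean/k = 91.4/0.718 = 127.

k ≈ 0.718, θ ≈ 127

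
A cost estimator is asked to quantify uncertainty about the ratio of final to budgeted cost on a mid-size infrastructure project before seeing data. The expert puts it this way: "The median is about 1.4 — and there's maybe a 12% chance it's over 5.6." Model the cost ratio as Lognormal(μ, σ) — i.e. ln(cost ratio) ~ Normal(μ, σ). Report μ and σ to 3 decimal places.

μ ≈ 0.336, σ ≈ 1.180

If T ~ Lognormal(μ,σ) then ln T ~ Normal(μ,σ), so the p-quantile of ln T is μ + z_p·σ.
ln(1.4) = 0.3365 and ln(5.6) = 1.723; z_{0.5} = 0, z_{0.88} = 1.175.
σ = (1.723 − 0.3365)/(1.175 − (0)) = 1.180.
μ = 0.3365 − (0)·1.180 = 0.336.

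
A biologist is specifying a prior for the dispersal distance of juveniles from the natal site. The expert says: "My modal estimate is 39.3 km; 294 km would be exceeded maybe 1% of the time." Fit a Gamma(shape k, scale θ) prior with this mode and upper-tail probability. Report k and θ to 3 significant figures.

Gamma(k,θ) with k>1 has mode (k−1)θ, so θ = 39.3/(k−1).
Need P(X < 294) = 0.99 with θ tied to k this way. Start at k = 2, θ = 39.3: P(X<294) ≈ 0.995.
Too high — lower k to spread out. Iterating converges to k ≈ 1.85.
Then θ = 39.3/(1.85−1) ≈ 46.3.

k ≈ 1.85, θ ≈ 46.3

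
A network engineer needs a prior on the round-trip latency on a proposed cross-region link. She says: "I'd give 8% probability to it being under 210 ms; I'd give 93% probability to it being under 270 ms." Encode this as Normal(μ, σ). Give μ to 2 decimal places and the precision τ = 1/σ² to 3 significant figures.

μ = 239.26, τ = 0.00231

For Normal(μ,σ), the p-quantile is μ + z_p·σ. Here z_{0.08} = -1.405, z_{0.93} = 1.476.
So 210 = μ − 1.405σ and 270 = μ + 1.476σ.
Subtracting: σ = (270 − 210)/(1.476 − (-1.405)) = 20.83.
Then μ = 210 − (-1.405)·20.83 = 239.26.
Precision τ = 1/σ² = 1/20.83² = 0.00231.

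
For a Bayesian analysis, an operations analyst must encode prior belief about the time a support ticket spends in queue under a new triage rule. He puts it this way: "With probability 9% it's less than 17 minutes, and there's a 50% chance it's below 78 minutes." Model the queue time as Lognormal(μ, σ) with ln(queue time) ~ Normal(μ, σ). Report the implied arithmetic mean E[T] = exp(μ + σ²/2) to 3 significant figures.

E[T] ≈ 149 minutes

If T ~ Lognormal(μ,σ) then ln T ~ Normal(μ,σ), so the p-quantile of ln T is μ + z_p·σ.
ln(17) = 2.833 and ln(78) = 4.357; z_{0.09} = -1.341, z_{0.5} = 0.
σ = (4.357 − 2.833)/(0 − (-1.341)) = 1.136.
μ = 2.833 − (-1.341)·1.136 = 4.357.
E[T] = exp(μ + σ²/2) = exp(4.357 + 0.6456) = 149 minutes.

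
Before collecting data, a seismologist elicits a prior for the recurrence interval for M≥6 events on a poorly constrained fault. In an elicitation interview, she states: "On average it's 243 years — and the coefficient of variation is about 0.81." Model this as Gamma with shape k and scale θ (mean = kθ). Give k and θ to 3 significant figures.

k ≈ 1.52, θ ≈ 159

For Gamma(k, scale θ): mean = kθ, variance = kθ², so CV = 1/√k.
CV = 0.81, hence k = 1/CV² = 1.52.
Then θ = mean/k = 243/1.52 = 159.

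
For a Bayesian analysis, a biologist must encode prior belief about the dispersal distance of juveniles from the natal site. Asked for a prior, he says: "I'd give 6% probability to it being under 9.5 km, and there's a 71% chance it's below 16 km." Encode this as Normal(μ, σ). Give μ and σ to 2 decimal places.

μ = 14.29, σ = 3.08

The p-quantile of Normal(μ,σ) is μ + z_p·σ, with z_{0.06} = -1.555 and z_{0.71} = 0.5534.
Eliminate σ: μ = (z₂·x₁ − z₁·x₂)/(z₂ − z₁) = (0.5534·9.5 − (-1.555)·16)/2.108 = 14.29.
Then σ = (x₂ − x₁)/(z₂ − z₁) = (16 − 9.5)/2.108 = 3.08.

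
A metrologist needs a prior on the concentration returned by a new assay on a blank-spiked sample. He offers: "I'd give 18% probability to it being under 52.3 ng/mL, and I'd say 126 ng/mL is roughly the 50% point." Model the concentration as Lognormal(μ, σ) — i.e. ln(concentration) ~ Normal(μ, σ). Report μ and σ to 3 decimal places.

μ ≈ 4.836, σ ≈ 0.961

If T ~ Lognormal(μ,σ) then ln T ~ Normal(μ,σ), so the p-quantile of ln T is μ + z_p·σ.
ln(52.3) = 3.957 and ln(126) = 4.836; z_{0.18} = -0.9154, z_{0.5} = 0.
σ = (4.836 − 3.957)/(0 − (-0.9154)) = 0.961.
μ = 3.957 − (-0.9154)·0.961 = 4.836.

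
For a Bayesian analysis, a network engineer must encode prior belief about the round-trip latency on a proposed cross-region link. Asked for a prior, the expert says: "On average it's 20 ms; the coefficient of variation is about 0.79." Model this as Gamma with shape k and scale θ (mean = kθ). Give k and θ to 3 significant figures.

k ≈ 1.6, θ ≈ 12.5

For Gamma(k, scale θ): mean = kθ, variance = kθ², so CV = 1/√k.
CV = 0.79, hence k = 1/CV² = 1.6.
Then θ = mean/k = 20/1.6 = 12.5.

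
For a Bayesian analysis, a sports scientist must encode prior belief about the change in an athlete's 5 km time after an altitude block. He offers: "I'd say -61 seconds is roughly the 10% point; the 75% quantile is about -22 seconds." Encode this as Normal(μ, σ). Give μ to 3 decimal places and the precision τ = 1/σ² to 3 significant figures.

For Normal(μ,σ), the p-quantile is μ + z_p·σ. Here z_{0.1} = -1.282, z_{0.75} = 0.6745.
So -61 = μ − 1.282σ and -22 = μ + 0.6745σ.
Subtracting: σ = (-22 − -61)/(0.6745 − (-1.282)) = 19.938.
Then μ = -61 − (-1.282)·19.938 = -35.448.
Precision τ = 1/σ² = 1/19.94² = 0.00252.

μ = -35.448, τ = 0.00252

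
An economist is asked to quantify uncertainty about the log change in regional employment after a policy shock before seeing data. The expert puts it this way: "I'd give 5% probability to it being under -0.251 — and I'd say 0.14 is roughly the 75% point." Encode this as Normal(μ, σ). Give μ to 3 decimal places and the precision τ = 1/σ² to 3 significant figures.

The p-quantile of Normal(μ,σ) is μ + z_p·σ, with z_{0.05} = -1.645 and z_{0.75} = 0.6745.
Eliminate σ: μ = (z₂·x₁ − z₁·x₂)/(z₂ − z₁) = (0.6745·-0.251 − (-1.645)·0.14)/2.319 = 0.026.
Then σ = (x₂ − x₁)/(z₂ − z₁) = (0.14 − -0.251)/2.319 = 0.169.
Precision τ = 1/σ² = 1/0.1686² = 35.2.

μ = 0.026, τ = 35.2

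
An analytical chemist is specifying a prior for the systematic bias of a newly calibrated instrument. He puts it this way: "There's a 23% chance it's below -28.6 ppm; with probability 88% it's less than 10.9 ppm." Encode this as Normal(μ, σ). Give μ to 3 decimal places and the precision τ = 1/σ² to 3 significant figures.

μ = -13.351, τ = 0.00235

For Normal(μ,σ), the p-quantile is μ + z_p·σ. Here z_{0.23} = -0.7388, z_{0.88} = 1.175.
So -28.6 = μ − 0.7388σ and 10.9 = μ + 1.175σ.
Subtracting: σ = (10.9 − -28.6)/(1.175 − (-0.7388)) = 20.639.
Then μ = -28.6 − (-0.7388)·20.639 = -13.351.
Precision τ = 1/σ² = 1/20.64² = 0.00235.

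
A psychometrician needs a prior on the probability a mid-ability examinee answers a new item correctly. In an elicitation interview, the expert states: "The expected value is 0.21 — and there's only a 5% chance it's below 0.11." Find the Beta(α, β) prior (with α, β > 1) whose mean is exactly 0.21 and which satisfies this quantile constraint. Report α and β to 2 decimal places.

α ≈ 7.62, β ≈ 28.66

With mean 0.21 fixed, write α = 0.21s, β = 0.79s where s = α+β.
Need P(θ < 0.11) = 0.05 under Beta(0.21s, 0.79s). Normal approximation: (q−m)/√(m(1−m)/s) ≈ z_{0.05} = -1.64, so s ≈ 0.21·0.79·(-1.64)²/(0.11−0.21)² = 44.9.
At s = 44.9: P(θ<0.11) ≈ 0.032. Adjusting to match 0.05 gives s ≈ 36.28.
So α = 0.21·36.28 ≈ 7.62, β = 0.79·36.28 ≈ 28.66.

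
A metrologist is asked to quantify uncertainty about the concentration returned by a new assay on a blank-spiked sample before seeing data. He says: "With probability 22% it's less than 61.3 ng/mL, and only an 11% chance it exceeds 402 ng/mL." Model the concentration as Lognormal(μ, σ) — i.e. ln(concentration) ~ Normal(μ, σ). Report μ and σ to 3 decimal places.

If T ~ Lognormal(μ,σ) then ln T ~ Normal(μ,σ), so the p-quantile of ln T is μ + z_p·σ.
ln(61.3) = 4.116 and ln(402) = 5.996; z_{0.22} = -0.7722, z_{0.89} = 1.227.
σ = (5.996 − 4.116)/(1.227 − (-0.7722)) = 0.941.
μ = 4.116 − (-0.7722)·0.941 = 4.842.

μ ≈ 4.842, σ ≈ 0.941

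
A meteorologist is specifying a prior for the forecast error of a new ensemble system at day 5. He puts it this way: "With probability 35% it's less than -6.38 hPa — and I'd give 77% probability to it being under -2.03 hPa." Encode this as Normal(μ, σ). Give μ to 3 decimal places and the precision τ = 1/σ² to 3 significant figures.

μ = -4.889, τ = 0.0668

The p-quantile of Normal(μ,σ) is μ + z_p·σ, with z_{0.35} = -0.3853 and z_{0.77} = 0.7388.
Eliminate σ: μ = (z₂·x₁ − z₁·x₂)/(z₂ − z₁) = (0.7388·-6.38 − (-0.3853)·-2.03)/1.124 = -4.889.
Then σ = (x₂ − x₁)/(z₂ − z₁) = (-2.03 − -6.38)/1.124 = 3.870.
Precision τ = 1/σ² = 1/3.87² = 0.0668.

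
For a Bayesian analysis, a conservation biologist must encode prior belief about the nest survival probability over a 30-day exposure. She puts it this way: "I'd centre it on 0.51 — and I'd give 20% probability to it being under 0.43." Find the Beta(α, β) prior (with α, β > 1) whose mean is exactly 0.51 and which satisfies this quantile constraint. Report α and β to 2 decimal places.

α ≈ 14.15, β ≈ 13.60

With mean 0.51 fixed, write α = 0.51s, β = 0.49s where s = α+β.
Need P(θ < 0.43) = 0.2 under Beta(0.51s, 0.49s). Normal approximation: (q−m)/√(m(1−m)/s) ≈ z_{0.2} = -0.842, so s ≈ 0.51·0.49·(-0.842)²/(0.43−0.51)² = 27.7.
At s = 27.7: P(θ<0.43) ≈ 0.200. Adjusting to match 0.2 gives s ≈ 27.75.
So α = 0.51·27.75 ≈ 14.15, β = 0.49·27.75 ≈ 13.60.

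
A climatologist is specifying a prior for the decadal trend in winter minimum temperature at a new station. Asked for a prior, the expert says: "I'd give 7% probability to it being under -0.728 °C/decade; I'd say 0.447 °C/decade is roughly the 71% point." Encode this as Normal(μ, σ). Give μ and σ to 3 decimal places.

μ = 0.127, σ = 0.579

The p-quantile of Normal(μ,σ) is μ + z_p·σ, with z_{0.07} = -1.476 and z_{0.71} = 0.5534.
Eliminate σ: μ = (z₂·x₁ − z₁·x₂)/(z₂ − z₁) = (0.5534·-0.728 − (-1.476)·0.447)/2.029 = 0.127.
Then σ = (x₂ − x₁)/(z₂ − z₁) = (0.447 − -0.728)/2.029 = 0.579.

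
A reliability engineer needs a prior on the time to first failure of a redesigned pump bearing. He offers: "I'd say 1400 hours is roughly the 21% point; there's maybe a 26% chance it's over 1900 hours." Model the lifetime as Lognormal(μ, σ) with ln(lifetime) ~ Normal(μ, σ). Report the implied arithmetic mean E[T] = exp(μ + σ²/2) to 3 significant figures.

E[T] ≈ 1700 hours

If T ~ Lognormal(μ,σ) then ln T ~ Normal(μ,σ), so the p-quantile of ln T is μ + z_p·σ.
ln(1400) = 7.244 and ln(1900) = 7.55; z_{0.21} = -0.8064, z_{0.74} = 0.6433.
σ = (7.55 − 7.244)/(0.6433 − (-0.8064)) = 0.211.
μ = 7.244 − (-0.8064)·0.211 = 7.414.
E[T] = exp(μ + σ²/2) = exp(7.414 + 0.0222) = 1700 hours.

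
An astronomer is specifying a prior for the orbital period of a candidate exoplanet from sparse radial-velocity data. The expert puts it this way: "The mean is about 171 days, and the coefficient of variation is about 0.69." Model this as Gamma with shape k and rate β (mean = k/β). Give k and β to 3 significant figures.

k ≈ 2.1, β ≈ 0.0123

For Gamma(k, rate β): mean = k/β, variance = k/β², so CV = 1/√k.
CV = 0.69, hence k = 1/CV² = 2.1.
Then β = k/mean = 2.1/171 = 0.0123.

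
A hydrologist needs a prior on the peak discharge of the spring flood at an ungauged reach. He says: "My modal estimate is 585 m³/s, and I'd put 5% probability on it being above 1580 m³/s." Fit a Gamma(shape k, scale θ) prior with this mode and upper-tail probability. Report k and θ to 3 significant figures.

Gamma(k,θ) with k>1 has mode (k−1)θ, so θ = 585/(k−1).
Need P(X < 1580) = 0.95 with θ tied to k this way. Start at k = 2, θ = 585: P(X<1580) ≈ 0.751.
Too low — raise k to concentrate. Iterating converges to k ≈ 3.72.
Then θ = 585/(3.72−1) ≈ 215.

k ≈ 3.72, θ ≈ 215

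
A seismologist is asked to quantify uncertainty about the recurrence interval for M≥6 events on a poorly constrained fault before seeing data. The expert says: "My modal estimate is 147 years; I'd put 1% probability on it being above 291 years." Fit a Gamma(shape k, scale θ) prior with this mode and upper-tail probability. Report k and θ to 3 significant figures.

Gamma(k,θ) with k>1 has mode (k−1)θ, so θ = 147/(k−1).
Need P(X < 291) = 0.99 with θ tied to k this way. Start at k = 2, θ = 147: P(X<291) ≈ 0.588.
Too low — raise k to concentrate. Iterating converges to k ≈ 11.6.
Then θ = 147/(11.6−1) ≈ 13.9.

k ≈ 11.6, θ ≈ 13.9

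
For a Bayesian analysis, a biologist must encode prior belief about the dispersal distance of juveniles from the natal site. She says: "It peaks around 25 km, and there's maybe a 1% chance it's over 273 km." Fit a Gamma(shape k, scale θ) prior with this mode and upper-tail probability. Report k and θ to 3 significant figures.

k ≈ 1.52, θ ≈ 47.7

Gamma(k,θ) with k>1 has mode (k−1)θ, so θ = 25/(k−1).
Need P(X < 273) = 0.99 with θ tied to k this way. Start at k = 2, θ = 25: P(X<273) ≈ 1.000.
Too high — lower k to spread out. Iterating converges to k ≈ 1.52.
Then θ = 25/(1.52−1) ≈ 47.7.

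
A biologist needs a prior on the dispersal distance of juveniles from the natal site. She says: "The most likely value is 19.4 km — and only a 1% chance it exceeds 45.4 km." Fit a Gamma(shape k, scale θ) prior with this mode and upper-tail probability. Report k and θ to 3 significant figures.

Gamma(k,θ) with k>1 has mode (k−1)θ, so θ = 19.4/(k−1).
Need P(X < 45.4) = 0.99 with θ tied to k this way. Start at k = 2, θ = 19.4: P(X<45.4) ≈ 0.678.
Too low — raise k to concentrate. Iterating converges to k ≈ 7.59.
Then θ = 19.4/(7.59−1) ≈ 2.95.

k ≈ 7.59, θ ≈ 2.95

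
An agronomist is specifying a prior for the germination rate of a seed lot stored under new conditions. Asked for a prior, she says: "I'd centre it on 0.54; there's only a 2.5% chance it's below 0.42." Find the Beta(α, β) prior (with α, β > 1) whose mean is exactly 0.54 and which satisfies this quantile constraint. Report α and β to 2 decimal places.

With mean 0.54 fixed, write α = 0.54s, β = 0.46s where s = α+β.
Need P(θ < 0.42) = 0.025 under Beta(0.54s, 0.46s). Normal approximation: (q−m)/√(m(1−m)/s) ≈ z_{0.025} = -1.96, so s ≈ 0.54·0.46·(-1.96)²/(0.42−0.54)² = 66.3.
At s = 66.3: P(θ<0.42) ≈ 0.025. Adjusting to match 0.025 gives s ≈ 66.10.
So α = 0.54·66.10 ≈ 35.70, β = 0.46·66.10 ≈ 30.41.

α ≈ 35.70, β ≈ 30.41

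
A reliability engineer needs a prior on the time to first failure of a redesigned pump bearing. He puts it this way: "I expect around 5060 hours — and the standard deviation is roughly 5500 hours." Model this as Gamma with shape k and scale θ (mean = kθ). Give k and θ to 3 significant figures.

k ≈ 0.846, θ ≈ 5980

For Gamma(k, scale θ): mean = kθ, variance = kθ², so CV = 1/√k.
CV = SD/mean = 5500/5060 = 1.087, hence k = 1/CV² = 0.846.
Then θ = mean/k = 5060/0.846 = 5980.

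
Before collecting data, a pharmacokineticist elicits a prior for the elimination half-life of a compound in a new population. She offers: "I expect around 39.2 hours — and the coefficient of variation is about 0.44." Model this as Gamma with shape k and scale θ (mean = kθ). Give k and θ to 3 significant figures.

For Gamma(k, scale θ): mean = kθ, variance = kθ², so CV = 1/√k.
CV = 0.44, hence k = 1/CV² = 5.17.
Then θ = mean/k = 39.2/5.17 = 7.59.

k ≈ 5.17, θ ≈ 7.59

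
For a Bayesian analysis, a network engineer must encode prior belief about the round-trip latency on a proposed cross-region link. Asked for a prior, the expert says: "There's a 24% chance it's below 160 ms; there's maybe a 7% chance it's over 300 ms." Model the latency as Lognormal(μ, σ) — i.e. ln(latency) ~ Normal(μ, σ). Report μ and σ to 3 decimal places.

If T ~ Lognormal(μ,σ) then ln T ~ Normal(μ,σ), so the p-quantile of ln T is μ + z_p·σ.
ln(160) = 5.075 and ln(300) = 5.704; z_{0.24} = -0.7063, z_{0.93} = 1.476.
σ = (5.704 − 5.075)/(1.476 − (-0.7063)) = 0.288.
μ = 5.075 − (-0.7063)·0.288 = 5.279.

μ ≈ 5.279, σ ≈ 0.288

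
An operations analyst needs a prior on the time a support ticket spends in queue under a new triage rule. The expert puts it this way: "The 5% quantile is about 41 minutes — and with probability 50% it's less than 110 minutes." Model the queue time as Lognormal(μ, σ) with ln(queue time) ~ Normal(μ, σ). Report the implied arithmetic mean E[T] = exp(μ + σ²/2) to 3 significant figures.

If T ~ Lognormal(μ,σ) then ln T ~ Normal(μ,σ), so the p-quantile of ln T is μ + z_p·σ.
ln(41) = 3.714 and ln(110) = 4.7; z_{0.05} = -1.645, z_{0.5} = 0.
σ = (4.7 − 3.714)/(0 − (-1.645)) = 0.600.
μ = 3.714 − (-1.645)·0.600 = 4.700.
E[T] = exp(μ + σ²/2) = exp(4.700 + 0.1800) = 132 minutes.

E[T] ≈ 132 minutes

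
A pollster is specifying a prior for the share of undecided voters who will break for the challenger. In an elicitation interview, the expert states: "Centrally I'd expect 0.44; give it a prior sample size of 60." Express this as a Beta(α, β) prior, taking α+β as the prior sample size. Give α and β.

Under the effective-sample-size interpretation, Beta(α, β) has prior mean α/(α+β) and prior sample size α+β.
So α+β = 60 and α/(α+β) = 0.44, giving α = 0.44·60 = 26.4 and β = 60 − 26.4 = 33.6.

α = 26.4, β = 33.6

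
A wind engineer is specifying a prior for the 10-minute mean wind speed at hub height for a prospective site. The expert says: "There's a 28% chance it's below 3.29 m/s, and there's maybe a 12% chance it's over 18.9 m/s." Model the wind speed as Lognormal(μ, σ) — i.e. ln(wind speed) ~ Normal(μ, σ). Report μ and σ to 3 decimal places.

μ ≈ 1.771, σ ≈ 0.995

If T ~ Lognormal(μ,σ) then ln T ~ Normal(μ,σ), so the p-quantile of ln T is μ + z_p·σ.
ln(3.29) = 1.191 and ln(18.9) = 2.939; z_{0.28} = -0.5828, z_{0.88} = 1.175.
σ = (2.939 − 1.191)/(1.175 − (-0.5828)) = 0.995.
μ = 1.191 − (-0.5828)·0.995 = 1.771.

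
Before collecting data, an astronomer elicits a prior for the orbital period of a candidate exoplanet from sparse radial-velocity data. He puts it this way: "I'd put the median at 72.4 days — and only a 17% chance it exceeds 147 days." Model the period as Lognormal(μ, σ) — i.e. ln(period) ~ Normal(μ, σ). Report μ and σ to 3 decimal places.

μ ≈ 4.282, σ ≈ 0.742

If T ~ Lognormal(μ,σ) then ln T ~ Normal(μ,σ), so the p-quantile of ln T is μ + z_p·σ.
ln(72.4) = 4.282 and ln(147) = 4.99; z_{0.5} = 0, z_{0.83} = 0.9542.
σ = (4.99 − 4.282)/(0.9542 − (0)) = 0.742.
μ = 4.282 − (0)·0.742 = 4.282.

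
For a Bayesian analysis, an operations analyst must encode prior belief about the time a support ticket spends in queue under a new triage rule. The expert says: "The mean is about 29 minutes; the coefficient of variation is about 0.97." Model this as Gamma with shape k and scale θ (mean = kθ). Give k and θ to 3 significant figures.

k ≈ 1.06, θ ≈ 27.3

For Gamma(k, scale θ): mean = kθ, variance = kθ², so CV = 1/√k.
CV = 0.97, hence k = 1/CV² = 1.06.
Then θ = mean/k = 29/1.06 = 27.3.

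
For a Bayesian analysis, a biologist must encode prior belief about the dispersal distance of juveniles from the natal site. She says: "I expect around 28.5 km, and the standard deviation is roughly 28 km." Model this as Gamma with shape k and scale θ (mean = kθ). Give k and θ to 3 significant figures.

k ≈ 1.04, θ ≈ 27.5

For Gamma(k, scale θ): mean = kθ, variance = kθ², so CV = 1/√k.
CV = SD/mean = 28/28.5 = 0.9825, hence k = 1/CV² = 1.04.
Then θ = mean/k = 28.5/1.04 = 27.5.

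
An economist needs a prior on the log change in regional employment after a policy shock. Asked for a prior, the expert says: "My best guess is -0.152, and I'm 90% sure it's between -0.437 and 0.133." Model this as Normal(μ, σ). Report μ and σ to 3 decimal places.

A symmetric 90% interval runs μ ± z·σ with z = 1.645.
Half-width = 0.285, so σ = 0.285/1.645 = 0.173.
μ is the stated best guess, -0.152.

μ = -0.152, σ = 0.173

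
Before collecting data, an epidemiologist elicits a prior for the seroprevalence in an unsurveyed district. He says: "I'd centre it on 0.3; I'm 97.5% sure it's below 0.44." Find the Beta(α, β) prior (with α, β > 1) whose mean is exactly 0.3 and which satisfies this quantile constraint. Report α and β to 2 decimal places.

α ≈ 13.50, β ≈ 31.50

With mean 0.3 fixed, write α = 0.3s, β = 0.7s where s = α+β.
Need P(θ < 0.44) = 0.975 under Beta(0.3s, 0.7s). Normal approximation: (q−m)/√(m(1−m)/s) ≈ z_{0.975} = 1.96, so s ≈ 0.3·0.7·(1.96)²/(0.44−0.3)² = 41.2.
At s = 41.2: P(θ<0.44) ≈ 0.970. Adjusting to match 0.975 gives s ≈ 45.00.
So α = 0.3·45.00 ≈ 13.50, β = 0.7·45.00 ≈ 31.50.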